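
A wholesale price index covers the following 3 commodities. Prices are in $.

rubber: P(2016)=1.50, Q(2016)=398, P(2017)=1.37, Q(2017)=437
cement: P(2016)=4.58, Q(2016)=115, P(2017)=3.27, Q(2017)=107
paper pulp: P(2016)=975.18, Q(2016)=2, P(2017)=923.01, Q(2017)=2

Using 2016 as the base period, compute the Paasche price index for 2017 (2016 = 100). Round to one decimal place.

Paasche price index uses current-period quantities as weights.
ΣP(2017)·Q(2017) = 1.37×437 + 3.27×107 + 923.01×2 = 598.69 + 349.89 + 1846.02 = 2794.6
ΣP(2016)·Q(2017) = 1.50×437 + 4.58×107 + 975.18×2 = 655.5 + 490.06 + 1950.36 = 3095.92
Index = 2794.6 / 3095.92 × 100 = 90.2672

90.3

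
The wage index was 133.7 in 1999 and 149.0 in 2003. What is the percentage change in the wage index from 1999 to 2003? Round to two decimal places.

11.44%

Change = (149.0 − 133.7) / 133.7 × 100
       = 15.3 / 133.7 × 100 = 11.4435%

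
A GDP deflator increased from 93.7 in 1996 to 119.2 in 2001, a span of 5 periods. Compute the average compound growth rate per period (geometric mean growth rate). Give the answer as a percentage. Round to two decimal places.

Growth factor = (119.2/93.7)^(1/5) = (1.272145)^(1/5) = 1.049319
Growth rate = 1.049319 − 1 = 0.049319 = 4.9319%

4.93%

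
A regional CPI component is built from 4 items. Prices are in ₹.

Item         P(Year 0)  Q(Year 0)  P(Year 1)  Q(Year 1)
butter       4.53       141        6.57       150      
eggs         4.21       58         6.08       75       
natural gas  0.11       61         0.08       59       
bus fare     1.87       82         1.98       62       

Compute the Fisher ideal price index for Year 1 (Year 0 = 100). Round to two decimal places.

139.52

Laspeyres component (base-period weights):
ΣP(Year 1)Q(Year 0) = 6.57×141 + 6.08×58 + 0.08×61 + 1.98×82 = 926.37 + 352.64 + 4.88 + 162.36 = 1446.25
ΣP(Year 0)Q(Year 0) = 4.53×141 + 4.21×58 + 0.11×61 + 1.87×82 = 638.73 + 244.18 + 6.71 + 153.34 = 1042.96
L = 1446.25 / 1042.96 × 100 = 138.6678
Paasche component (current-period weights):
ΣP(Year 1)Q(Year 1) = 6.57×150 + 6.08×75 + 0.08×59 + 1.98×62 = 985.5 + 456 + 4.72 + 122.76 = 1568.98
ΣP(Year 0)Q(Year 1) = 4.53×150 + 4.21×75 + 0.11×59 + 1.87×62 = 679.5 + 315.75 + 6.49 + 115.94 = 1117.68
P = 1568.98 / 1117.68 × 100 = 140.3783
Fisher = √(L × P) = √(138.6678 × 140.3783) = 139.5204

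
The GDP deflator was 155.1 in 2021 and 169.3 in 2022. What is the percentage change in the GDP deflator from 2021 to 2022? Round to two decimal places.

9.16%

Change = (169.3 − 155.1) / 155.1 × 100
       = 14.2 / 155.1 × 100 = 9.1554%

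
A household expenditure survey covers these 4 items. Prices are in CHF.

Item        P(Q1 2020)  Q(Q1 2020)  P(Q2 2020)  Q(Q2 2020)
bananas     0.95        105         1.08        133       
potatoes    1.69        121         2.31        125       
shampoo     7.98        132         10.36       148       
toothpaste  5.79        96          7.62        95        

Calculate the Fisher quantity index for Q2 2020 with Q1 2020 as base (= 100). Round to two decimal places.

108.02

Laspeyres component (base-period weights):
ΣP(Q1 2020)Q(Q2 2020) = 0.95×133 + 1.69×125 + 7.98×148 + 5.79×95 = 126.35 + 211.25 + 1181.04 + 550.05 = 2068.69
ΣP(Q1 2020)Q(Q1 2020) = 0.95×105 + 1.69×121 + 7.98×132 + 5.79×96 = 99.75 + 204.49 + 1053.36 + 555.84 = 1913.44
L = 2068.69 / 1913.44 × 100 = 108.1137
Paasche component (current-period weights):
ΣP(Q2 2020)Q(Q2 2020) = 1.08×133 + 2.31×125 + 10.36×148 + 7.62×95 = 143.64 + 288.75 + 1533.28 + 723.9 = 2689.57
ΣP(Q2 2020)Q(Q1 2020) = 1.08×105 + 2.31×121 + 10.36×132 + 7.62×96 = 113.4 + 279.51 + 1367.52 + 731.52 = 2491.95
P = 2689.57 / 2491.95 × 100 = 107.9303
Fisher = √(L × P) = √(108.1137 × 107.9303) = 108.0220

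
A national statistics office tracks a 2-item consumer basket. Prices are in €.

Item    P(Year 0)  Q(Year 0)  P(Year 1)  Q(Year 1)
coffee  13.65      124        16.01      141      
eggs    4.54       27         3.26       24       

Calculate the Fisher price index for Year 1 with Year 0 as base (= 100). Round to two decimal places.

Laspeyres component (base-period weights):
ΣP(Year 1)Q(Year 0) = 16.01×124 + 3.26×27 = 1985.24 + 88.02 = 2073.26
ΣP(Year 0)Q(Year 0) = 13.65×124 + 4.54×27 = 1692.6 + 122.58 = 1815.18
L = 2073.26 / 1815.18 × 100 = 114.2179
Paasche component (current-period weights):
ΣP(Year 1)Q(Year 1) = 16.01×141 + 3.26×24 = 2257.41 + 78.24 = 2335.65
ΣP(Year 0)Q(Year 1) = 13.65×141 + 4.54×24 = 1924.65 + 108.96 = 2033.61
P = 2335.65 / 2033.61 × 100 = 114.8524
Fisher = √(L × P) = √(114.2179 × 114.8524) = 114.5347

114.53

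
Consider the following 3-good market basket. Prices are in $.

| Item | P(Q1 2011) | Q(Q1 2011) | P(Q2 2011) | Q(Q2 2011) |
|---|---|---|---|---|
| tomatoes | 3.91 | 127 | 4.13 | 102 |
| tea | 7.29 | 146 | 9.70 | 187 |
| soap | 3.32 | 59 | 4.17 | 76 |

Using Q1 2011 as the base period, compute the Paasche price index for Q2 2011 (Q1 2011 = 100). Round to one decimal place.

Paasche price index uses current-period quantities as weights.
ΣP(Q2 2011)·Q(Q2 2011) = 4.13×102 + 9.70×187 + 4.17×76 = 421.26 + 1813.9 + 316.92 = 2552.08
ΣP(Q1 2011)·Q(Q2 2011) = 3.91×102 + 7.29×187 + 3.32×76 = 398.82 + 1363.23 + 252.32 = 2014.37
Index = 2552.08 / 2014.37 × 100 = 126.6937

126.7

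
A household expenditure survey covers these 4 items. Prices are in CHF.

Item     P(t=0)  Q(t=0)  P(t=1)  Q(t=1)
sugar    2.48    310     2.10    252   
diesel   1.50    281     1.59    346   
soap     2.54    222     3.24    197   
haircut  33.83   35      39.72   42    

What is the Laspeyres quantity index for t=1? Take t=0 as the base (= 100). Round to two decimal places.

104.32

Laspeyres quantity index uses base-period prices as weights.
ΣP(t=0)·Q(t=1) = 2.48×252 + 1.50×346 + 2.54×197 + 33.83×42 = 624.96 + 519 + 500.38 + 1420.86 = 3065.2
ΣP(t=0)·Q(t=0) = 2.48×310 + 1.50×281 + 2.54×222 + 33.83×35 = 768.8 + 421.5 + 563.88 + 1184.05 = 2938.23
Index = 3065.2 / 2938.23 × 100 = 104.3213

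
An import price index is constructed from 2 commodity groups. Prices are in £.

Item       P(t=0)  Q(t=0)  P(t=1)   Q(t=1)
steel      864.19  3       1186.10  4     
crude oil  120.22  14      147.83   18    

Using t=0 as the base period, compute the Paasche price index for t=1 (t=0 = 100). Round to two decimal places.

Paasche price index uses current-period quantities as weights.
ΣP(t=1)·Q(t=1) = 1186.10×4 + 147.83×18 = 4744.4 + 2660.94 = 7405.34
ΣP(t=0)·Q(t=1) = 864.19×4 + 120.22×18 = 3456.76 + 2163.96 = 5620.72
Index = 7405.34 / 5620.72 × 100 = 131.7507

131.75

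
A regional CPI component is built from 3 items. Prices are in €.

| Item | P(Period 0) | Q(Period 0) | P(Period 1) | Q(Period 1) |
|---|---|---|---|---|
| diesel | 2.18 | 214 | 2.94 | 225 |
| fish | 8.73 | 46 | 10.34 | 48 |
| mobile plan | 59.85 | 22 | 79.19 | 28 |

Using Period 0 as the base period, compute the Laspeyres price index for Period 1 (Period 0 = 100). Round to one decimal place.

130.3

Laspeyres price index uses base-period quantities as weights.
ΣP(Period 1)·Q(Period 0) = 2.94×214 + 10.34×46 + 79.19×22 = 629.16 + 475.64 + 1742.18 = 2846.98
ΣP(Period 0)·Q(Period 0) = 2.18×214 + 8.73×46 + 59.85×22 = 466.52 + 401.58 + 1316.7 = 2184.8
Index = 2846.98 / 2184.8 × 100 = 130.3085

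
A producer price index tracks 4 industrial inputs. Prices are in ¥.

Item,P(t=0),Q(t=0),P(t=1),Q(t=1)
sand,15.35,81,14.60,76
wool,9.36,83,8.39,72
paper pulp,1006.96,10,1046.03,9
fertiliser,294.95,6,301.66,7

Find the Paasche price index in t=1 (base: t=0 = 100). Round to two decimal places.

Paasche price index uses current-period quantities as weights.
ΣP(t=1)·Q(t=1) = 14.60×76 + 8.39×72 + 1046.03×9 + 301.66×7 = 1109.6 + 604.08 + 9414.27 + 2111.62 = 13239.57
ΣP(t=0)·Q(t=1) = 15.35×76 + 9.36×72 + 1006.96×9 + 294.95×7 = 1166.6 + 673.92 + 9062.64 + 2064.65 = 12967.81
Index = 13239.57 / 12967.81 × 100 = 102.0957

102.10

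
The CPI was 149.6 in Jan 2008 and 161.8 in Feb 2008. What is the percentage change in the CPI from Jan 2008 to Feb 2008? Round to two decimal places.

8.16%

Change = (161.8 − 149.6) / 149.6 × 100
       = 12.2 / 149.6 × 100 = 8.1551%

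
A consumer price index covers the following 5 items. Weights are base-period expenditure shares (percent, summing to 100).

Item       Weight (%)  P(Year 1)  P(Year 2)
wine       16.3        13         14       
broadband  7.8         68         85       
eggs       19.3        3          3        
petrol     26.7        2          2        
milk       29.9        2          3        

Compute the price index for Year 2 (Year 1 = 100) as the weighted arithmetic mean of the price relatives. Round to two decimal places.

wine: 16.3 × (14/13) = 16.3 × 1.076923 = 17.5538
broadband: 7.8 × (85/68) = 7.8 × 1.250000 = 9.7500
eggs: 19.3 × (3/3) = 19.3 × 1.000000 = 19.3000
petrol: 26.7 × (2/2) = 26.7 × 1.000000 = 26.7000
milk: 29.9 × (3/2) = 29.9 × 1.500000 = 44.8500
Index = Σ wᵢ·(p₁ᵢ/p₀ᵢ) = 17.5538 + 9.7500 + 19.3000 + 26.7000 + 44.8500 = 118.1538

118.15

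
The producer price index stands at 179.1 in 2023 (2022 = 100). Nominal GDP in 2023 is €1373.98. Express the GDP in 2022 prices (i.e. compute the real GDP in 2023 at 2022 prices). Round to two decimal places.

767.16

Real = Nominal ÷ (Index/100) = 1373.98 ÷ (179.1/100)
     = 1373.98 ÷ 1.791 = 767.1580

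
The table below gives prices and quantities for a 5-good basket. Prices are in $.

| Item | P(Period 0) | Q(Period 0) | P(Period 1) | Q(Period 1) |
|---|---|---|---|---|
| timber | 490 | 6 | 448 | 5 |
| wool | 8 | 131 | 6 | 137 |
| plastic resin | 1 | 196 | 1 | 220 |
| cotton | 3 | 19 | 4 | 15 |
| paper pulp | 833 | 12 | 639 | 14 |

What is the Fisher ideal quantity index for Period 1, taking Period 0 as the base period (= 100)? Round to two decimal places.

Laspeyres component (base-period weights):
ΣP(Period 0)Q(Period 1) = 490×5 + 8×137 + 1×220 + 3×15 + 833×14 = 2450 + 1096 + 220 + 45 + 11662 = 15473
ΣP(Period 0)Q(Period 0) = 490×6 + 8×131 + 1×196 + 3×19 + 833×12 = 2940 + 1048 + 196 + 57 + 9996 = 14237
L = 15473 / 14237 × 100 = 108.6816
Paasche component (current-period weights):
ΣP(Period 1)Q(Period 1) = 448×5 + 6×137 + 1×220 + 4×15 + 639×14 = 2240 + 822 + 220 + 60 + 8946 = 12288
ΣP(Period 1)Q(Period 0) = 448×6 + 6×131 + 1×196 + 4×19 + 639×12 = 2688 + 786 + 196 + 76 + 7668 = 11414
P = 12288 / 11414 × 100 = 107.6573
Fisher = √(L × P) = √(108.6816 × 107.6573) = 108.1682

108.17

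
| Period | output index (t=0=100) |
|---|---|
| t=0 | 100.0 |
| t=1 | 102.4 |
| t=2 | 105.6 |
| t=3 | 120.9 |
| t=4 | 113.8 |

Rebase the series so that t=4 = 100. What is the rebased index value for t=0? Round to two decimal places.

Rebased(t=0) = 100.0 / 113.8 × 100 = 87.8735

87.87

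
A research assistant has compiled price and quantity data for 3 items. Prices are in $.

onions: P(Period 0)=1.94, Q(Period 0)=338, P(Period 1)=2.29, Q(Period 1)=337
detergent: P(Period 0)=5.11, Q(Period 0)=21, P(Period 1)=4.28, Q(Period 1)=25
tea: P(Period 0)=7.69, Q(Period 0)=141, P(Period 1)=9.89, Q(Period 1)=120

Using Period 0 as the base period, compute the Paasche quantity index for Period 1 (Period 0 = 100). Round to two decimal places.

91.46

Paasche quantity index uses current-period prices as weights.
ΣP(Period 1)·Q(Period 1) = 2.29×337 + 4.28×25 + 9.89×120 = 771.73 + 107 + 1186.8 = 2065.53
ΣP(Period 1)·Q(Period 0) = 2.29×338 + 4.28×21 + 9.89×141 = 774.02 + 89.88 + 1394.49 = 2258.39
Index = 2065.53 / 2258.39 × 100 = 91.4603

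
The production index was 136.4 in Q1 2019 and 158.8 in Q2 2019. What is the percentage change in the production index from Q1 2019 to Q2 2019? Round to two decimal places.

Change = (158.8 − 136.4) / 136.4 × 100
       = 22.4 / 136.4 × 100 = 16.4223%

16.42%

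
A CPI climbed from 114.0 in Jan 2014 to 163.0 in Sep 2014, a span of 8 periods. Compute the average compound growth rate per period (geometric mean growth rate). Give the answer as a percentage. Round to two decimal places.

Growth factor = (163.0/114.0)^(1/8) = (1.429825)^(1/8) = 1.045708
Growth rate = 1.045708 − 1 = 0.045708 = 4.5708%

4.57%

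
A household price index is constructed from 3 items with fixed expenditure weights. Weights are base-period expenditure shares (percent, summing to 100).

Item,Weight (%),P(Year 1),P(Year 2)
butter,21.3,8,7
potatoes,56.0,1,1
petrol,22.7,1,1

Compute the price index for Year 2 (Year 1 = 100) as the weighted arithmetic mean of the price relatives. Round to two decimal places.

97.34

butter: 21.3 × (7/8) = 21.3 × 0.875000 = 18.6375
potatoes: 56.0 × (1/1) = 56.0 × 1.000000 = 56.0000
petrol: 22.7 × (1/1) = 22.7 × 1.000000 = 22.7000
Index = Σ wᵢ·(p₁ᵢ/p₀ᵢ) = 18.6375 + 56.0000 + 22.7000 = 97.3375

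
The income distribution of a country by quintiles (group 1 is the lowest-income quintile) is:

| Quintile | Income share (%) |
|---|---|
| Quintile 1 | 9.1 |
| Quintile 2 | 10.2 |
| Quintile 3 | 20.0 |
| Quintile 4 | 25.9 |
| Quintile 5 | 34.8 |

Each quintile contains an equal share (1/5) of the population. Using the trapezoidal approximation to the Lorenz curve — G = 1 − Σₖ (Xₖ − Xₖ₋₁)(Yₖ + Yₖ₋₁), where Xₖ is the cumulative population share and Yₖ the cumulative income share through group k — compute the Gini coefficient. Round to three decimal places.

Cumulative income shares Yₖ: 0.0910, 0.1930, 0.3930, 0.6520, 1.0000
Σ (Xₖ−Xₖ₋₁)(Yₖ+Yₖ₋₁) = (1/5)(0.0910+0.0000) + (1/5)(0.1930+0.0910) + (1/5)(0.3930+0.1930) + (1/5)(0.6520+0.3930) + (1/5)(1.0000+0.6520)
  = 0.0182 + 0.0568 + 0.1172 + 0.2090 + 0.3304 = 0.7316
G = 1 − 0.7316 = 0.2684

0.268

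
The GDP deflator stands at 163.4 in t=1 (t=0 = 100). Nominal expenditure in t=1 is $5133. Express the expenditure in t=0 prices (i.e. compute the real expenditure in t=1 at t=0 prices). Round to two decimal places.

Real = Nominal ÷ (Index/100) = 5133 ÷ (163.4/100)
     = 5133 ÷ 1.634 = 3141.3709

3141.37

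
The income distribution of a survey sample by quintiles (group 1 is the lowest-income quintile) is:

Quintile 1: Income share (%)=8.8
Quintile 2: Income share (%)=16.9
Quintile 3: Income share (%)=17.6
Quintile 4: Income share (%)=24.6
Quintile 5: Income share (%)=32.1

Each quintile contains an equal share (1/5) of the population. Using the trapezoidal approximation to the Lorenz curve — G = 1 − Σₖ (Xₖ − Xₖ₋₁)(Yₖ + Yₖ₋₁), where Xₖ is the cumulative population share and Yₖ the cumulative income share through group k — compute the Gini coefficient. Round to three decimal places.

Cumulative income shares Yₖ: 0.0880, 0.2570, 0.4330, 0.6790, 1.0000
Σ (Xₖ−Xₖ₋₁)(Yₖ+Yₖ₋₁) = (1/5)(0.0880+0.0000) + (1/5)(0.2570+0.0880) + (1/5)(0.4330+0.2570) + (1/5)(0.6790+0.4330) + (1/5)(1.0000+0.6790)
  = 0.0176 + 0.0690 + 0.1380 + 0.2224 + 0.3358 = 0.7828
G = 1 − 0.7828 = 0.2172

0.217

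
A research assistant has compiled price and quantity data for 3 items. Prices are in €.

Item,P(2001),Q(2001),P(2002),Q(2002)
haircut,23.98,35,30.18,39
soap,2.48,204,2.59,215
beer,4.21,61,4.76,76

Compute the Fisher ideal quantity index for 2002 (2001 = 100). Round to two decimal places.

111.70

Laspeyres component (base-period weights):
ΣP(2001)Q(2002) = 23.98×39 + 2.48×215 + 4.21×76 = 935.22 + 533.2 + 319.96 = 1788.38
ΣP(2001)Q(2001) = 23.98×35 + 2.48×204 + 4.21×61 = 839.3 + 505.92 + 256.81 = 1602.03
L = 1788.38 / 1602.03 × 100 = 111.6321
Paasche component (current-period weights):
ΣP(2002)Q(2002) = 30.18×39 + 2.59×215 + 4.76×76 = 1177.02 + 556.85 + 361.76 = 2095.63
ΣP(2002)Q(2001) = 30.18×35 + 2.59×204 + 4.76×61 = 1056.3 + 528.36 + 290.36 = 1875.02
P = 2095.63 / 1875.02 × 100 = 111.7657
Fisher = √(L × P) = √(111.6321 × 111.7657) = 111.6989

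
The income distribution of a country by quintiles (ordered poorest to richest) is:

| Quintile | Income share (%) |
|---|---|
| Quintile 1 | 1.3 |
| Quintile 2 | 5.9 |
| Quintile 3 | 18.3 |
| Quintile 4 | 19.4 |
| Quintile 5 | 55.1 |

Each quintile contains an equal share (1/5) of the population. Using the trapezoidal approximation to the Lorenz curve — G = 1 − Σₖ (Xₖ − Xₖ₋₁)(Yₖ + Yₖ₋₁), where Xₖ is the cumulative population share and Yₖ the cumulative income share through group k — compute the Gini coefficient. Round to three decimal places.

0.484

Cumulative income shares Yₖ: 0.0130, 0.0720, 0.2550, 0.4490, 1.0000
Σ (Xₖ−Xₖ₋₁)(Yₖ+Yₖ₋₁) = (1/5)(0.0130+0.0000) + (1/5)(0.0720+0.0130) + (1/5)(0.2550+0.0720) + (1/5)(0.4490+0.2550) + (1/5)(1.0000+0.4490)
  = 0.0026 + 0.0170 + 0.0654 + 0.1408 + 0.2898 = 0.5156
G = 1 − 0.5156 = 0.4844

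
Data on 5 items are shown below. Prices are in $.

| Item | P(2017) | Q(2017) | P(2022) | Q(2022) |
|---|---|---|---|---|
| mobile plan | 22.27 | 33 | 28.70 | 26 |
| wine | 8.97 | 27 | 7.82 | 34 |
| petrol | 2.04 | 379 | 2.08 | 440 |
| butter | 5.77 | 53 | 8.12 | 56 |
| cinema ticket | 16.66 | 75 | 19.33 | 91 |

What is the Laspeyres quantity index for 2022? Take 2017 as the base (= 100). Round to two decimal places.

Laspeyres quantity index uses base-period prices as weights.
ΣP(2017)·Q(2022) = 22.27×26 + 8.97×34 + 2.04×440 + 5.77×56 + 16.66×91 = 579.02 + 304.98 + 897.6 + 323.12 + 1516.06 = 3620.78
ΣP(2017)·Q(2017) = 22.27×33 + 8.97×27 + 2.04×379 + 5.77×53 + 16.66×75 = 734.91 + 242.19 + 773.16 + 305.81 + 1249.5 = 3305.57
Index = 3620.78 / 3305.57 × 100 = 109.5357

109.54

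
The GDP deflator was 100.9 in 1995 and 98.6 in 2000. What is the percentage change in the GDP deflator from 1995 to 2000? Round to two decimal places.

Change = (98.6 − 100.9) / 100.9 × 100
       = -2.3 / 100.9 × 100 = -2.2795%

-2.28%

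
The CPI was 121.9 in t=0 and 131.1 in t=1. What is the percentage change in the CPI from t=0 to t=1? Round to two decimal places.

7.55%

Change = (131.1 − 121.9) / 121.9 × 100
       = 9.2 / 121.9 × 100 = 7.5472%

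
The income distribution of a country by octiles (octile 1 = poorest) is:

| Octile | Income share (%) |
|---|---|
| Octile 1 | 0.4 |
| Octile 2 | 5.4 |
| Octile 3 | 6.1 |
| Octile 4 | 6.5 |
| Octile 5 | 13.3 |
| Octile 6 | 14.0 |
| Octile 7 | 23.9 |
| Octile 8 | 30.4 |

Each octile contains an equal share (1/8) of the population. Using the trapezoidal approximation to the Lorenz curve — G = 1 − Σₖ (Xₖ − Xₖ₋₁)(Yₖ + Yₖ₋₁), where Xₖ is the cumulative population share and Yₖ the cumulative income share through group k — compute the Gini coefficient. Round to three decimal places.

Cumulative income shares Yₖ: 0.0040, 0.0580, 0.1190, 0.1840, 0.3170, 0.4570, 0.6960, 1.0000
Σ (Xₖ−Xₖ₋₁)(Yₖ+Yₖ₋₁) = (1/8)(0.0040+0.0000) + (1/8)(0.0580+0.0040) + (1/8)(0.1190+0.0580) + (1/8)(0.1840+0.1190) + (1/8)(0.3170+0.1840) + (1/8)(0.4570+0.3170) + (1/8)(0.6960+0.4570) + (1/8)(1.0000+0.6960)
  = 0.0005 + 0.0078 + 0.0221 + 0.0379 + 0.0626 + 0.0968 + 0.1441 + 0.2120 = 0.5837
G = 1 − 0.5837 = 0.4163

0.416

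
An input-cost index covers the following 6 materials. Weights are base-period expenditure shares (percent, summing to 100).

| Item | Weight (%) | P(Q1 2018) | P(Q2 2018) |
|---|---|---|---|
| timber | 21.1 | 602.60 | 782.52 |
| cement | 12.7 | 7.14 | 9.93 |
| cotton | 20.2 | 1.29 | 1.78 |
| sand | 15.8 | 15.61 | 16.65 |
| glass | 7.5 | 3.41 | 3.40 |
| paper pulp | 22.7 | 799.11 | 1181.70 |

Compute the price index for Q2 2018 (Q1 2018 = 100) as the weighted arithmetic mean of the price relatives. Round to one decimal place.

130.8

timber: 21.1 × (782.52/602.60) = 21.1 × 1.298573 = 27.3999
cement: 12.7 × (9.93/7.14) = 12.7 × 1.390756 = 17.6626
cotton: 20.2 × (1.78/1.29) = 20.2 × 1.379845 = 27.8729
sand: 15.8 × (16.65/15.61) = 15.8 × 1.066624 = 16.8527
glass: 7.5 × (3.40/3.41) = 7.5 × 0.997067 = 7.4780
paper pulp: 22.7 × (1181.70/799.11) = 22.7 × 1.478770 = 33.5681
Index = Σ wᵢ·(p₁ᵢ/p₀ᵢ) = 27.3999 + 17.6626 + 27.8729 + 16.8527 + 7.4780 + 33.5681 = 130.8341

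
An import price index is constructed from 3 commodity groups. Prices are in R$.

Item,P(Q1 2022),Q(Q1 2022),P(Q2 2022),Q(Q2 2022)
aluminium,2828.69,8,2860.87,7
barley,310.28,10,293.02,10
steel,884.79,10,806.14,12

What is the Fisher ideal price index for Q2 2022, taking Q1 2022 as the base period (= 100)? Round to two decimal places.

Laspeyres component (base-period weights):
ΣP(Q2 2022)Q(Q1 2022) = 2860.87×8 + 293.02×10 + 806.14×10 = 22886.96 + 2930.2 + 8061.4 = 33878.56
ΣP(Q1 2022)Q(Q1 2022) = 2828.69×8 + 310.28×10 + 884.79×10 = 22629.52 + 3102.8 + 8847.9 = 34580.22
L = 33878.56 / 34580.22 × 100 = 97.9709
Paasche component (current-period weights):
ΣP(Q2 2022)Q(Q2 2022) = 2860.87×7 + 293.02×10 + 806.14×12 = 20026.09 + 2930.2 + 9673.68 = 32629.97
ΣP(Q1 2022)Q(Q2 2022) = 2828.69×7 + 310.28×10 + 884.79×12 = 19800.83 + 3102.8 + 10617.48 = 33521.11
P = 32629.97 / 33521.11 × 100 = 97.3416
Fisher = √(L × P) = √(97.9709 × 97.3416) = 97.6557

97.66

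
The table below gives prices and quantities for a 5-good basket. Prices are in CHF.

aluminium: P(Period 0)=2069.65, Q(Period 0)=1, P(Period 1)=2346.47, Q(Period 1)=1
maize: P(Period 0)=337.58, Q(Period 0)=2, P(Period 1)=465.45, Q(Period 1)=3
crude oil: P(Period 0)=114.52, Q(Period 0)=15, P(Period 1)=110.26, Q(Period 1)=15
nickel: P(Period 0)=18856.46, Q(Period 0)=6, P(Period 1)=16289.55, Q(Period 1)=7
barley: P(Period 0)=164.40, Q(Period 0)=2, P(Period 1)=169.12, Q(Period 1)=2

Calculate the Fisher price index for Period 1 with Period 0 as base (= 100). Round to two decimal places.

87.34

Laspeyres component (base-period weights):
ΣP(Period 1)Q(Period 0) = 2346.47×1 + 465.45×2 + 110.26×15 + 16289.55×6 + 169.12×2 = 2346.47 + 930.9 + 1653.9 + 97737.3 + 338.24 = 103006.81
ΣP(Period 0)Q(Period 0) = 2069.65×1 + 337.58×2 + 114.52×15 + 18856.46×6 + 164.40×2 = 2069.65 + 675.16 + 1717.8 + 113138.76 + 328.8 = 117930.17
L = 103006.81 / 117930.17 × 100 = 87.3456
Paasche component (current-period weights):
ΣP(Period 1)Q(Period 1) = 2346.47×1 + 465.45×3 + 110.26×15 + 16289.55×7 + 169.12×2 = 2346.47 + 1396.35 + 1653.9 + 114026.85 + 338.24 = 119761.81
ΣP(Period 0)Q(Period 1) = 2069.65×1 + 337.58×3 + 114.52×15 + 18856.46×7 + 164.40×2 = 2069.65 + 1012.74 + 1717.8 + 131995.22 + 328.8 = 137124.21
P = 119761.81 / 137124.21 × 100 = 87.3382
Fisher = √(L × P) = √(87.3456 × 87.3382) = 87.3419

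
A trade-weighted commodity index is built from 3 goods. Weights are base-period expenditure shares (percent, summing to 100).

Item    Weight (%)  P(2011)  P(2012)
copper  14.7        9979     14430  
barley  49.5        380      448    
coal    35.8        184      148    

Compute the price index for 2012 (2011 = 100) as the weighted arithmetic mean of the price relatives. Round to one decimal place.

108.4

copper: 14.7 × (14430/9979) = 14.7 × 1.446037 = 21.2567
barley: 49.5 × (448/380) = 49.5 × 1.178947 = 58.3579
coal: 35.8 × (148/184) = 35.8 × 0.804348 = 28.7957
Index = Σ wᵢ·(p₁ᵢ/p₀ᵢ) = 21.2567 + 58.3579 + 28.7957 = 108.4103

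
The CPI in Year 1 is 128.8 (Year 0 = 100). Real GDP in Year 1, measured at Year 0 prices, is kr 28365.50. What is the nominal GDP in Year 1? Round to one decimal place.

Nominal = Real × (Index/100) = 28365.50 × (128.8/100)
        = 28365.50 × 1.288 = 36534.7640

36534.8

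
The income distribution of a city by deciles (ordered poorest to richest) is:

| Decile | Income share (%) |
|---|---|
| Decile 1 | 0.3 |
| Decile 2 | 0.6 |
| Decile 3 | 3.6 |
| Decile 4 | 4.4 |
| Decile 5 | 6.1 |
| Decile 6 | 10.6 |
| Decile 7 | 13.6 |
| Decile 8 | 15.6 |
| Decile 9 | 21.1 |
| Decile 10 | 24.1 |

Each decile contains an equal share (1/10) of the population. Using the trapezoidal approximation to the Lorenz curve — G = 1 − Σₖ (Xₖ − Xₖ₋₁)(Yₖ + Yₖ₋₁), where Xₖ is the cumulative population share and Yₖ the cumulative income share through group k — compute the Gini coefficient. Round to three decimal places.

0.450

Cumulative income shares Yₖ: 0.0030, 0.0090, 0.0450, 0.0890, 0.1500, 0.2560, 0.3920, 0.5480, 0.7590, 1.0000
Σ (Xₖ−Xₖ₋₁)(Yₖ+Yₖ₋₁) = (1/10)(0.0030+0.0000) + (1/10)(0.0090+0.0030) + (1/10)(0.0450+0.0090) + (1/10)(0.0890+0.0450) + (1/10)(0.1500+0.0890) + (1/10)(0.2560+0.1500) + (1/10)(0.3920+0.2560) + (1/10)(0.5480+0.3920) + (1/10)(0.7590+0.5480) + (1/10)(1.0000+0.7590)
  = 0.0003 + 0.0012 + 0.0054 + 0.0134 + 0.0239 + 0.0406 + 0.0648 + 0.0940 + 0.1307 + 0.1759 = 0.5502
G = 1 − 0.5502 = 0.4498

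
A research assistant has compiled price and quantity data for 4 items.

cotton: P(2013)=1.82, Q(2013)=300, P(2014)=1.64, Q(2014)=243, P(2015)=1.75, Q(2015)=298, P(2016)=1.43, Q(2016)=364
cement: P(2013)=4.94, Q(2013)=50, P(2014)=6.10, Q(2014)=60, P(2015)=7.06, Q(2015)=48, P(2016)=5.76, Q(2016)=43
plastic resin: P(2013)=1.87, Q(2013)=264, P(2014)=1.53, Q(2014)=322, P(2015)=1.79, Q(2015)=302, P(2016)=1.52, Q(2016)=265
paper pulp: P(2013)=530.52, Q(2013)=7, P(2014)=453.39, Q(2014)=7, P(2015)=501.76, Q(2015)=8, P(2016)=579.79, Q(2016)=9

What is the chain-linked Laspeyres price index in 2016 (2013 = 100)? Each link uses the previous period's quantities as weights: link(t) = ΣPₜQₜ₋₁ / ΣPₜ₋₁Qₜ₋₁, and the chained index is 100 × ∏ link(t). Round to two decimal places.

Link 2013→2014:
ΣP(2014)Q(2013) = 1.64×300 + 6.10×50 + 1.53×264 + 453.39×7 = 492 + 305 + 403.92 + 3173.73 = 4374.65
ΣP(2013)Q(2013) = 1.82×300 + 4.94×50 + 1.87×264 + 530.52×7 = 546 + 247 + 493.68 + 3713.64 = 5000.32
link = 4374.65/5000.32 = 0.874874
Link 2014→2015:
ΣP(2015)Q(2014) = 1.75×243 + 7.06×60 + 1.79×322 + 501.76×7 = 425.25 + 423.6 + 576.38 + 3512.32 = 4937.55
ΣP(2014)Q(2014) = 1.64×243 + 6.10×60 + 1.53×322 + 453.39×7 = 398.52 + 366 + 492.66 + 3173.73 = 4430.91
link = 4937.55/4430.91 = 1.114342
Link 2015→2016:
ΣP(2016)Q(2015) = 1.43×298 + 5.76×48 + 1.52×302 + 579.79×8 = 426.14 + 276.48 + 459.04 + 4638.32 = 5799.98
ΣP(2015)Q(2015) = 1.75×298 + 7.06×48 + 1.79×302 + 501.76×8 = 521.5 + 338.88 + 540.58 + 4014.08 = 5415.04
link = 5799.98/5415.04 = 1.071087
Chained index = 100 × 0.874874 × 1.114342 × 1.071087 = 104.4213

104.42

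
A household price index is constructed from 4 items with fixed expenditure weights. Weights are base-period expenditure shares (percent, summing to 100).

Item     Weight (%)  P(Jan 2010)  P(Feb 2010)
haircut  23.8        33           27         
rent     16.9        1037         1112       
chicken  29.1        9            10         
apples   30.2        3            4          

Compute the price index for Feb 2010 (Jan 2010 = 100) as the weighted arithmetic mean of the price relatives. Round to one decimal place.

haircut: 23.8 × (27/33) = 23.8 × 0.818182 = 19.4727
rent: 16.9 × (1112/1037) = 16.9 × 1.072324 = 18.1223
chicken: 29.1 × (10/9) = 29.1 × 1.111111 = 32.3333
apples: 30.2 × (4/3) = 30.2 × 1.333333 = 40.2667
Index = Σ wᵢ·(p₁ᵢ/p₀ᵢ) = 19.4727 + 18.1223 + 32.3333 + 40.2667 = 110.1950

110.2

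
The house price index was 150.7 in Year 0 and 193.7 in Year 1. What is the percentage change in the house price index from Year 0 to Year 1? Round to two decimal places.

28.53%

Change = (193.7 − 150.7) / 150.7 × 100
       = 43.0 / 150.7 × 100 = 28.5335%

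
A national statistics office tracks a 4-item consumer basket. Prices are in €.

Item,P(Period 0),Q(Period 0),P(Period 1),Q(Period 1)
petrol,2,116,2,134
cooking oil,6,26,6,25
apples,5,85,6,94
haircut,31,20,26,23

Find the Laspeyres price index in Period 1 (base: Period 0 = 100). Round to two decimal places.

98.95

Laspeyres price index uses base-period quantities as weights.
ΣP(Period 1)·Q(Period 0) = 2×116 + 6×26 + 6×85 + 26×20 = 232 + 156 + 510 + 520 = 1418
ΣP(Period 0)·Q(Period 0) = 2×116 + 6×26 + 5×85 + 31×20 = 232 + 156 + 425 + 620 = 1433
Index = 1418 / 1433 × 100 = 98.9532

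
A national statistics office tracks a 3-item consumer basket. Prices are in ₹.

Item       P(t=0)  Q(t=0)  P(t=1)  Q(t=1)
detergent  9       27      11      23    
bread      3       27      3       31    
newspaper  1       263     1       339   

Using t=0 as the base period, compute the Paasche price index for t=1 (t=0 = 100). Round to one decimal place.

107.2

Paasche price index uses current-period quantities as weights.
ΣP(t=1)·Q(t=1) = 11×23 + 3×31 + 1×339 = 253 + 93 + 339 = 685
ΣP(t=0)·Q(t=1) = 9×23 + 3×31 + 1×339 = 207 + 93 + 339 = 639
Index = 685 / 639 × 100 = 107.1987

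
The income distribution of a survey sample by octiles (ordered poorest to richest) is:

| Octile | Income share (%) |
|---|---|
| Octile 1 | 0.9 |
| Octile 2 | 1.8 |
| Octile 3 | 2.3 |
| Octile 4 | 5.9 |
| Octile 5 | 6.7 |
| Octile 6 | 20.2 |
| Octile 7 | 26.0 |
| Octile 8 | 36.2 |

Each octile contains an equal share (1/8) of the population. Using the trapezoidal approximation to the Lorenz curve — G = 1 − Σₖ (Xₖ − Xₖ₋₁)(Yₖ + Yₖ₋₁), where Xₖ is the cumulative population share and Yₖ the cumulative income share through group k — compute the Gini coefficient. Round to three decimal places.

0.528

Cumulative income shares Yₖ: 0.0090, 0.0270, 0.0500, 0.1090, 0.1760, 0.3780, 0.6380, 1.0000
Σ (Xₖ−Xₖ₋₁)(Yₖ+Yₖ₋₁) = (1/8)(0.0090+0.0000) + (1/8)(0.0270+0.0090) + (1/8)(0.0500+0.0270) + (1/8)(0.1090+0.0500) + (1/8)(0.1760+0.1090) + (1/8)(0.3780+0.1760) + (1/8)(0.6380+0.3780) + (1/8)(1.0000+0.6380)
  = 0.0011 + 0.0045 + 0.0096 + 0.0199 + 0.0356 + 0.0693 + 0.1270 + 0.2047 = 0.4718
G = 1 − 0.4718 = 0.5282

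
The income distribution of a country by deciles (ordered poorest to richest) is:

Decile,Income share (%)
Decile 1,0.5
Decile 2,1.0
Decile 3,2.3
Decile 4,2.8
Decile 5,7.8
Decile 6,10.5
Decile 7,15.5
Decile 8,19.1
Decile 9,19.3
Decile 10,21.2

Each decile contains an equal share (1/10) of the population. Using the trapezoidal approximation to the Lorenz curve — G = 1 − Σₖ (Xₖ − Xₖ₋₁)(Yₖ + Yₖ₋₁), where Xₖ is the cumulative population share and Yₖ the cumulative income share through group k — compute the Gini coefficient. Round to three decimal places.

Cumulative income shares Yₖ: 0.0050, 0.0150, 0.0380, 0.0660, 0.1440, 0.2490, 0.4040, 0.5950, 0.7880, 1.0000
Σ (Xₖ−Xₖ₋₁)(Yₖ+Yₖ₋₁) = (1/10)(0.0050+0.0000) + (1/10)(0.0150+0.0050) + (1/10)(0.0380+0.0150) + (1/10)(0.0660+0.0380) + (1/10)(0.1440+0.0660) + (1/10)(0.2490+0.1440) + (1/10)(0.4040+0.2490) + (1/10)(0.5950+0.4040) + (1/10)(0.7880+0.5950) + (1/10)(1.0000+0.7880)
  = 0.0005 + 0.0020 + 0.0053 + 0.0104 + 0.0210 + 0.0393 + 0.0653 + 0.0999 + 0.1383 + 0.1788 = 0.5608
G = 1 − 0.5608 = 0.4392

0.439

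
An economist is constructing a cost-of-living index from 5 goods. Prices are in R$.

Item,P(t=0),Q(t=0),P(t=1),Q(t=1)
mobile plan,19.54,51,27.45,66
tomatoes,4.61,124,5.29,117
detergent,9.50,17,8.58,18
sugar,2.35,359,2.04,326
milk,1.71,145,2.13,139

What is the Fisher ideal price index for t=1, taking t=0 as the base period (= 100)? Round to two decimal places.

Laspeyres component (base-period weights):
ΣP(t=1)Q(t=0) = 27.45×51 + 5.29×124 + 8.58×17 + 2.04×359 + 2.13×145 = 1399.95 + 655.96 + 145.86 + 732.36 + 308.85 = 3242.98
ΣP(t=0)Q(t=0) = 19.54×51 + 4.61×124 + 9.50×17 + 2.35×359 + 1.71×145 = 996.54 + 571.64 + 161.5 + 843.65 + 247.95 = 2821.28
L = 3242.98 / 2821.28 × 100 = 114.9471
Paasche component (current-period weights):
ΣP(t=1)Q(t=1) = 27.45×66 + 5.29×117 + 8.58×18 + 2.04×326 + 2.13×139 = 1811.7 + 618.93 + 154.44 + 665.04 + 296.07 = 3546.18
ΣP(t=0)Q(t=1) = 19.54×66 + 4.61×117 + 9.50×18 + 2.35×326 + 1.71×139 = 1289.64 + 539.37 + 171 + 766.1 + 237.69 = 3003.8
P = 3546.18 / 3003.8 × 100 = 118.0565
Fisher = √(L × P) = √(114.9471 × 118.0565) = 116.4914

116.49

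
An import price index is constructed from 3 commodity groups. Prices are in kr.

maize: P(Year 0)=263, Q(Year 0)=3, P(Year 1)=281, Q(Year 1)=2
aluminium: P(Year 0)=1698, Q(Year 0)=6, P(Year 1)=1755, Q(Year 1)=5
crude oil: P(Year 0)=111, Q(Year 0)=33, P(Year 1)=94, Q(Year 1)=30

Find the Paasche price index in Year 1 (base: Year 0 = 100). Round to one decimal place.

98.5

Paasche price index uses current-period quantities as weights.
ΣP(Year 1)·Q(Year 1) = 281×2 + 1755×5 + 94×30 = 562 + 8775 + 2820 = 12157
ΣP(Year 0)·Q(Year 1) = 263×2 + 1698×5 + 111×30 = 526 + 8490 + 3330 = 12346
Index = 12157 / 12346 × 100 = 98.4691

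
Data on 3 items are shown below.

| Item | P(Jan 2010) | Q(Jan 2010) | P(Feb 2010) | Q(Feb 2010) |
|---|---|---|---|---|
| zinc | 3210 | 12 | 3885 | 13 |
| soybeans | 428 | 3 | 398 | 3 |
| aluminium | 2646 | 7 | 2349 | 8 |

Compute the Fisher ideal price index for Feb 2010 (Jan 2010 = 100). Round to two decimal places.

110.00

Laspeyres component (base-period weights):
ΣP(Feb 2010)Q(Jan 2010) = 3885×12 + 398×3 + 2349×7 = 46620 + 1194 + 16443 = 64257
ΣP(Jan 2010)Q(Jan 2010) = 3210×12 + 428×3 + 2646×7 = 38520 + 1284 + 18522 = 58326
L = 64257 / 58326 × 100 = 110.1687
Paasche component (current-period weights):
ΣP(Feb 2010)Q(Feb 2010) = 3885×13 + 398×3 + 2349×8 = 50505 + 1194 + 18792 = 70491
ΣP(Jan 2010)Q(Feb 2010) = 3210×13 + 428×3 + 2646×8 = 41730 + 1284 + 21168 = 64182
P = 70491 / 64182 × 100 = 109.8299
Fisher = √(L × P) = √(110.1687 × 109.8299) = 109.9992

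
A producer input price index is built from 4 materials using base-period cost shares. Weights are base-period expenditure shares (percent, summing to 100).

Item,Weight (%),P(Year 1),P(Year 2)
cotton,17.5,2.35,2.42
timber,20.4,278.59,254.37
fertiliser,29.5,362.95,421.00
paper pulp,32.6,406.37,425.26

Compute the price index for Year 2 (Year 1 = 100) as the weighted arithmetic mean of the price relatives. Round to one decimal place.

cotton: 17.5 × (2.42/2.35) = 17.5 × 1.029787 = 18.0213
timber: 20.4 × (254.37/278.59) = 20.4 × 0.913062 = 18.6265
fertiliser: 29.5 × (421.00/362.95) = 29.5 × 1.159939 = 34.2182
paper pulp: 32.6 × (425.26/406.37) = 32.6 × 1.046485 = 34.1154
Index = Σ wᵢ·(p₁ᵢ/p₀ᵢ) = 18.0213 + 18.6265 + 34.2182 + 34.1154 = 104.9814

105.0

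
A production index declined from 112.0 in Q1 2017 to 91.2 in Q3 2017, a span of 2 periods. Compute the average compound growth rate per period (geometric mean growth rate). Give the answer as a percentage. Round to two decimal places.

Growth factor = (91.2/112.0)^(1/2) = (0.814286)^(1/2) = 0.902378
Growth rate = 0.902378 − 1 = -0.097622 = -9.7622%

-9.76%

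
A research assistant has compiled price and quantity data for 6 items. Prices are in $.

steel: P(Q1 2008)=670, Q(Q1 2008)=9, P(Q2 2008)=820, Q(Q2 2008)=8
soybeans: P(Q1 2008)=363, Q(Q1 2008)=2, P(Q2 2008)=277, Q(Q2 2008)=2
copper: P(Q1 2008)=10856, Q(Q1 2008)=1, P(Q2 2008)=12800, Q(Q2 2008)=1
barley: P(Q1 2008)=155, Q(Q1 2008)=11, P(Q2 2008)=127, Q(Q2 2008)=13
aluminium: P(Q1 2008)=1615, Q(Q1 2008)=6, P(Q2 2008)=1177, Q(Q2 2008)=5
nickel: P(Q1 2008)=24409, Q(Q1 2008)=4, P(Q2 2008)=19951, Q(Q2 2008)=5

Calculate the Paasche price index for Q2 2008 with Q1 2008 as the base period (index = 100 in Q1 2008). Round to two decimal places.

Paasche price index uses current-period quantities as weights.
ΣP(Q2 2008)·Q(Q2 2008) = 820×8 + 277×2 + 12800×1 + 127×13 + 1177×5 + 19951×5 = 6560 + 554 + 12800 + 1651 + 5885 + 99755 = 127205
ΣP(Q1 2008)·Q(Q2 2008) = 670×8 + 363×2 + 10856×1 + 155×13 + 1615×5 + 24409×5 = 5360 + 726 + 10856 + 2015 + 8075 + 122045 = 149077
Index = 127205 / 149077 × 100 = 85.3284

85.33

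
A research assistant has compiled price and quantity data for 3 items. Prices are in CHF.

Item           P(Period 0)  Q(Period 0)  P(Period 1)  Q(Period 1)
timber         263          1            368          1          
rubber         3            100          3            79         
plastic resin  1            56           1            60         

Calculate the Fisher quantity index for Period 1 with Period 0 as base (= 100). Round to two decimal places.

91.16

Laspeyres component (base-period weights):
ΣP(Period 0)Q(Period 1) = 263×1 + 3×79 + 1×60 = 263 + 237 + 60 = 560
ΣP(Period 0)Q(Period 0) = 263×1 + 3×100 + 1×56 = 263 + 300 + 56 = 619
L = 560 / 619 × 100 = 90.4685
Paasche component (current-period weights):
ΣP(Period 1)Q(Period 1) = 368×1 + 3×79 + 1×60 = 368 + 237 + 60 = 665
ΣP(Period 1)Q(Period 0) = 368×1 + 3×100 + 1×56 = 368 + 300 + 56 = 724
P = 665 / 724 × 100 = 91.8508
Fisher = √(L × P) = √(90.4685 × 91.8508) = 91.1570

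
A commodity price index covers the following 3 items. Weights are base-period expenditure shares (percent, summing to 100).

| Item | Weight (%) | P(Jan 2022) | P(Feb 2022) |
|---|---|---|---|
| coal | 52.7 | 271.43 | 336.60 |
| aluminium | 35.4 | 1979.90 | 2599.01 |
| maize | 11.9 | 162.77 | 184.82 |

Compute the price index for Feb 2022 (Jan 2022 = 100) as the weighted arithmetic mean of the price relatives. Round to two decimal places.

coal: 52.7 × (336.60/271.43) = 52.7 × 1.240099 = 65.3532
aluminium: 35.4 × (2599.01/1979.90) = 35.4 × 1.312698 = 46.4695
maize: 11.9 × (184.82/162.77) = 11.9 × 1.135467 = 13.5121
Index = Σ wᵢ·(p₁ᵢ/p₀ᵢ) = 65.3532 + 46.4695 + 13.5121 = 125.3348

125.33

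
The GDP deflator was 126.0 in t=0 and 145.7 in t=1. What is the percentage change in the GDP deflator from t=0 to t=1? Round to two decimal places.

15.63%

Change = (145.7 − 126.0) / 126.0 × 100
       = 19.7 / 126.0 × 100 = 15.6349%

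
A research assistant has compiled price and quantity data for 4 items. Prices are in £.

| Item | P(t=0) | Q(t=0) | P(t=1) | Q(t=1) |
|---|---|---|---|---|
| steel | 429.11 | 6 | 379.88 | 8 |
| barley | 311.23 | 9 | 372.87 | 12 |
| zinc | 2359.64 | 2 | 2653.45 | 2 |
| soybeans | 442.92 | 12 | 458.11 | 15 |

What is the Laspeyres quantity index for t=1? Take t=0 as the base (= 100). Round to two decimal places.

120.25

Laspeyres quantity index uses base-period prices as weights.
ΣP(t=0)·Q(t=1) = 429.11×8 + 311.23×12 + 2359.64×2 + 442.92×15 = 3432.88 + 3734.76 + 4719.28 + 6643.8 = 18530.72
ΣP(t=0)·Q(t=0) = 429.11×6 + 311.23×9 + 2359.64×2 + 442.92×12 = 2574.66 + 2801.07 + 4719.28 + 5315.04 = 15410.05
Index = 18530.72 / 15410.05 × 100 = 120.2509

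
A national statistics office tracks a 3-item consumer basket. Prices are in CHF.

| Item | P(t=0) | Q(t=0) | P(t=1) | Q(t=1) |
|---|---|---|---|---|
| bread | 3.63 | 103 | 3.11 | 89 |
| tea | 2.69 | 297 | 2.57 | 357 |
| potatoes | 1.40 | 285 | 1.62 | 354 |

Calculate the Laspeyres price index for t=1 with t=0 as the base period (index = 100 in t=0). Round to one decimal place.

98.3

Laspeyres price index uses base-period quantities as weights.
ΣP(t=1)·Q(t=0) = 3.11×103 + 2.57×297 + 1.62×285 = 320.33 + 763.29 + 461.7 = 1545.32
ΣP(t=0)·Q(t=0) = 3.63×103 + 2.69×297 + 1.40×285 = 373.89 + 798.93 + 399 = 1571.82
Index = 1545.32 / 1571.82 × 100 = 98.3141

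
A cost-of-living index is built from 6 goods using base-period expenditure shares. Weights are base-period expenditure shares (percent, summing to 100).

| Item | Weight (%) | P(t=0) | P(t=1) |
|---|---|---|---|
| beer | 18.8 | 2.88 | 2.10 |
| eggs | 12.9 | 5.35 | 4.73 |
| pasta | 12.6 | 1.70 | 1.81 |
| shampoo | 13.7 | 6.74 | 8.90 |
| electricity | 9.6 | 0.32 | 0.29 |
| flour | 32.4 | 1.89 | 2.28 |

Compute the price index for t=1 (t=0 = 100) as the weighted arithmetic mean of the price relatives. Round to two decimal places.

104.40

beer: 18.8 × (2.10/2.88) = 18.8 × 0.729167 = 13.7083
eggs: 12.9 × (4.73/5.35) = 12.9 × 0.884112 = 11.4050
pasta: 12.6 × (1.81/1.70) = 12.6 × 1.064706 = 13.4153
shampoo: 13.7 × (8.90/6.74) = 13.7 × 1.320475 = 18.0905
electricity: 9.6 × (0.29/0.32) = 9.6 × 0.906250 = 8.7000
flour: 32.4 × (2.28/1.89) = 32.4 × 1.206349 = 39.0857
Index = Σ wᵢ·(p₁ᵢ/p₀ᵢ) = 13.7083 + 11.4050 + 13.4153 + 18.0905 + 8.7000 + 39.0857 = 104.4049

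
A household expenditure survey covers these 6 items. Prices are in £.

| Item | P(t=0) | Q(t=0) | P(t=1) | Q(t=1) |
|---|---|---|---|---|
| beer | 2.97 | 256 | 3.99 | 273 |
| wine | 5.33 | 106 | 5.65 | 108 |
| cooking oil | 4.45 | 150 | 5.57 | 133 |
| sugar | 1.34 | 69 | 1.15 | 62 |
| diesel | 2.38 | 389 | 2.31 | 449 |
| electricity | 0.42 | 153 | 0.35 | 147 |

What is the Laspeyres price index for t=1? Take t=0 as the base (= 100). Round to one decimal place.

113.4

Laspeyres price index uses base-period quantities as weights.
ΣP(t=1)·Q(t=0) = 3.99×256 + 5.65×106 + 5.57×150 + 1.15×69 + 2.31×389 + 0.35×153 = 1021.44 + 598.9 + 835.5 + 79.35 + 898.59 + 53.55 = 3487.33
ΣP(t=0)·Q(t=0) = 2.97×256 + 5.33×106 + 4.45×150 + 1.34×69 + 2.38×389 + 0.42×153 = 760.32 + 564.98 + 667.5 + 92.46 + 925.82 + 64.26 = 3075.34
Index = 3487.33 / 3075.34 × 100 = 113.3966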